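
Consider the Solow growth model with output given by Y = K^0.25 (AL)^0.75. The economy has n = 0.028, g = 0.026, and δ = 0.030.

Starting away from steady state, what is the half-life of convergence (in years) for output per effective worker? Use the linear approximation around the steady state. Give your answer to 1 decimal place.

Near the steady state the convergence rate is λ = (1 − α)(n + g + δ).
λ = (1 − 0.25) × 0.084 = 0.75 × 0.084 = 0.0630
Half-life = ln 2 / λ = 0.6931 / 0.0630 ≈ 11.00 years

half-life ≈ 11.0 years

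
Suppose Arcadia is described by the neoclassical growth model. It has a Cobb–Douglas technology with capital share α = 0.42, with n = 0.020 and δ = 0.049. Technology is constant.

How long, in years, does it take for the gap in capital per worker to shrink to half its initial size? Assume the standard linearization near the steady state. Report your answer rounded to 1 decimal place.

Near the steady state the convergence rate is λ = (1 − α)(n + δ).
λ = (1 − 0.42) × 0.069 = 0.58 × 0.069 = 0.04002
Half-life = ln 2 / λ = 0.6931 / 0.04002 ≈ 17.32 years

about 17.3 years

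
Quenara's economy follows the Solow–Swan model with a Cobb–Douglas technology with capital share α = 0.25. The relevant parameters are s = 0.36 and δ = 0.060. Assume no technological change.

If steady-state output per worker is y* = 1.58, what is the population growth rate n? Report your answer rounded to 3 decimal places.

Steady state requires s·f(k) = (n + δ)·k, i.e. s·k^α = (n + δ)·k.
Since y* = [s/(n + δ)]^(α/(1−α)), we have s/(n + δ) = (y*)^((1−α)/α) = 1.58^3 = 3.9443.
Therefore n + δ = s / 3.9443 = 0.36 / 3.9443 = 0.0913, so n = 0.0913 − 0.060 = 0.0313.

n ≈ 0.031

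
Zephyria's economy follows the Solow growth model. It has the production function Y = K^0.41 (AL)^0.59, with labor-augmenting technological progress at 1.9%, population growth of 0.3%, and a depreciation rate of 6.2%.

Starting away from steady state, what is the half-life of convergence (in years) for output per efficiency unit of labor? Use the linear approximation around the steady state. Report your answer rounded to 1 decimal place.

about 14.0 years

Near the steady state the convergence rate is λ = (1 − α)(n + g + δ).
λ = (1 − 0.41) × 0.084 = 0.59 × 0.084 = 0.04956
Half-life = ln 2 / λ = 0.6931 / 0.04956 ≈ 13.99 years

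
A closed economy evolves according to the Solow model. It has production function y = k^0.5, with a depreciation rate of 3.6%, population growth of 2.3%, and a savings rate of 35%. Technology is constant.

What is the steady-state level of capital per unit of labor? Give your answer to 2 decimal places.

At the steady state, Δk = 0, so s·k^α = (n + δ)·k.
Rearranging, k^(1−α) = s / (n + δ).
k^0.5 = 0.35 / (0.023 + 0.036) = 0.35 / 0.059 = 5.9322
k* = 5.9322^(1/0.5) ≈ 35.1910

k* ≈ 35.19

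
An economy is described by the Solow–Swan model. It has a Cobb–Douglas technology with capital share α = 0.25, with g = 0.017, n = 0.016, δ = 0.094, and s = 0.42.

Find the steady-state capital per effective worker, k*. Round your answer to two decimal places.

At the steady state, Δk = 0, so s·k^α = (n + g + δ)·k.
Dividing both sides by k: k^(1−α) = s / (n + g + δ).
k^0.75 = 0.42 / (0.016 + 0.017 + 0.094) = 0.42 / 0.127 = 3.3071
k* = 3.3071^(1/0.75) ≈ 4.9272

k* ≈ 4.93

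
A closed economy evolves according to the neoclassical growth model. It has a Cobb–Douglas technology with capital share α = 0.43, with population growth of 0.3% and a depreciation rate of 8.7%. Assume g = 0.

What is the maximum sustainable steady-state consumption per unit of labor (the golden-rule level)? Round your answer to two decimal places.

c_gold ≈ 1.85

At the golden rule, f'(k) = n + δ, so α·k^(α−1) = n + δ and k_gold = (α/(n + δ))^(1/(1−α)).
k_gold = (0.43/0.090)^(1/0.57) = 4.7778^1.7544 ≈ 15.5467
c_gold = f(k_gold) − (n + δ)·k_gold = 3.2539 − 0.090×15.5467 ≈ 1.8547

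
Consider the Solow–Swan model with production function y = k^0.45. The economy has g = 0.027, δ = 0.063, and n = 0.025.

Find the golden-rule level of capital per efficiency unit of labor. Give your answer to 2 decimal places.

The golden rule sets f'(k) = n + g + δ, i.e. α·k^(α−1) = n + g + δ.
So k^(1−α) = α / (n + g + δ) = 0.45 / 0.115 = 3.9130.
k_gold = 3.9130^(1/0.55) ≈ 11.9479

k_gold ≈ 11.95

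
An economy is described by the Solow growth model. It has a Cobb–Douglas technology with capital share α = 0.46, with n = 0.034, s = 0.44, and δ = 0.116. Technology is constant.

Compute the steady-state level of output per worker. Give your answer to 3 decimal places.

y* ≈ 2.501

In steady state, investment equals break-even investment: s·k^α = (n + δ)·k.
Rearranging, k^(1−α) = s / (n + δ).
k^0.54 = 0.44 / (0.034 + 0.116) = 0.44 / 0.150 = 2.9333
k* = 2.9333^(1/0.54) ≈ 7.3363
y* = (k*)^α = 7.3363^0.46 ≈ 2.5010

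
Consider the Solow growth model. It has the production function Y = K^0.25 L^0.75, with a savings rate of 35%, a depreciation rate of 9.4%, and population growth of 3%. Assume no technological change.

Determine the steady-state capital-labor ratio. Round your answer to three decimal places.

At the steady state, Δk = 0, so s·k^α = (n + δ)·k.
Dividing both sides by k: k^(1−α) = s / (n + δ).
k^0.75 = 0.35 / (0.030 + 0.094) = 0.35 / 0.124 = 2.8226
k* = 2.8226^(1/0.75) ≈ 3.9890

k* ≈ 3.989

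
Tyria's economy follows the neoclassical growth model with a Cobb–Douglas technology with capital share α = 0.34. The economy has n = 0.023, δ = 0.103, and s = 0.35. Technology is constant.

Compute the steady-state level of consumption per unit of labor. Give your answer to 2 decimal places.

c* = 1.10

At the steady state, Δk = 0, so s·k^α = (n + δ)·k.
Rearranging, k^(1−α) = s / (n + δ).
k^0.66 = 0.35 / (0.023 + 0.103) = 0.35 / 0.126 = 2.7778
k* = 2.7778^(1/0.66) ≈ 4.7019
y* = (k*)^α = 4.7019^0.34 ≈ 1.6927
c* = (1 − s)·y* = (1 − 0.35) × 1.6927 ≈ 1.1003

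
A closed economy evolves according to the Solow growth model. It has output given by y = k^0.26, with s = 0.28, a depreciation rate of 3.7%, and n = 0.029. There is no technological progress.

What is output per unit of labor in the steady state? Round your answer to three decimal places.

In steady state, investment equals break-even investment: s·k^α = (n + δ)·k.
Rearranging, k^(1−α) = s / (n + δ).
k^0.74 = 0.28 / (0.029 + 0.037) = 0.28 / 0.066 = 4.2424
k* = 4.2424^(1/0.74) ≈ 7.0489
y* = (k*)^α = 7.0489^0.26 ≈ 1.6615

y* = 1.662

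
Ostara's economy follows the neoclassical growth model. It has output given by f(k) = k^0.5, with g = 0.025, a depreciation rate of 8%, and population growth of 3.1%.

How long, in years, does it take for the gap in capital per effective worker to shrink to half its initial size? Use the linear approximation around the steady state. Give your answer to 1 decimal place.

Near the steady state the convergence rate is λ = (1 − α)(n + g + δ).
λ = (1 − 0.5) × 0.136 = 0.5 × 0.136 = 0.0680
Half-life = ln 2 / λ = 0.6931 / 0.0680 ≈ 10.19 years

half-life ≈ 10.2 years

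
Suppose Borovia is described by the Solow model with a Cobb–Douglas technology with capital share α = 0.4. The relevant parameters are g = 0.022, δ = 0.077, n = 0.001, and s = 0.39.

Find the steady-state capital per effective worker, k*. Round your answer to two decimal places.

Steady state requires s·f(k) = (n + g + δ)·k, i.e. s·k^α = (n + g + δ)·k.
Dividing both sides by k: k^(1−α) = s / (n + g + δ).
k^0.6 = 0.39 / (0.001 + 0.022 + 0.077) = 0.39 / 0.100 = 3.9000
k* = 3.9000^(1/0.6) ≈ 9.6629

k* = 9.66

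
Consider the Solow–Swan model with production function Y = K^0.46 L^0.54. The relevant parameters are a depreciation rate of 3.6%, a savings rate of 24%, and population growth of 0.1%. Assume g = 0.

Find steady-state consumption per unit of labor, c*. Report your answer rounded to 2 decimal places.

c* = 3.74

At the steady state, Δk = 0, so s·k^α = (n + δ)·k.
Rearranging, k^(1−α) = s / (n + δ).
k^0.54 = 0.24 / (0.001 + 0.036) = 0.24 / 0.037 = 6.4865
k* = 6.4865^(1/0.54) ≈ 31.8950
y* = (k*)^α = 31.8950^0.46 ≈ 4.9171
c* = (1 − s)·y* = (1 − 0.24) × 4.9171 ≈ 3.7370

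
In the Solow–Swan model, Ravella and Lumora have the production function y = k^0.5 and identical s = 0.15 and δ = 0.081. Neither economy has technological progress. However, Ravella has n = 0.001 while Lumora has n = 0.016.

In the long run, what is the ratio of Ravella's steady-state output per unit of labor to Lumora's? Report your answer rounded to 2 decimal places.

ratio ≈ 1.18

Steady-state y* = [s/(n + δ)]^(α/(1−α)), so the ratio is [ (s_R/(n + δ)_R) / (s_L/(n + δ)_L) ]^1.
s_R/(n + δ)_R = 0.15/0.082 = 1.8293; s_L/(n + δ)_L = 0.15/0.097 = 1.5464.
Ratio = (1.8293/1.5464)^1 = 1.1829^1 ≈ 1.1829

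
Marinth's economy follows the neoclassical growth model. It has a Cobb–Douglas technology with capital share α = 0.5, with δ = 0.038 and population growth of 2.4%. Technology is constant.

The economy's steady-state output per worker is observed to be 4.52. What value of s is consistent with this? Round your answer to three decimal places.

Steady state requires s·f(k) = (n + δ)·k, i.e. s·k^α = (n + δ)·k.
Since y* = [s/(n + δ)]^(α/(1−α)), we have s/(n + δ) = (y*)^((1−α)/α) = 4.52^1 = 4.5200.
Therefore s = 4.5200 × (n + δ) = 4.5200 × 0.062 = 0.2802.

s ≈ 0.280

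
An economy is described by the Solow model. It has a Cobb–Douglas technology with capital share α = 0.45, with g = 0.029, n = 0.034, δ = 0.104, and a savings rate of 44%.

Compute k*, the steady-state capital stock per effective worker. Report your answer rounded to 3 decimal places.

k* = 5.821

Steady state requires s·f(k) = (n + g + δ)·k, i.e. s·k^α = (n + g + δ)·k.
Rearranging, k^(1−α) = s / (n + g + δ).
k^0.55 = 0.44 / (0.034 + 0.029 + 0.104) = 0.44 / 0.167 = 2.6347
k* = 2.6347^(1/0.55) ≈ 5.8206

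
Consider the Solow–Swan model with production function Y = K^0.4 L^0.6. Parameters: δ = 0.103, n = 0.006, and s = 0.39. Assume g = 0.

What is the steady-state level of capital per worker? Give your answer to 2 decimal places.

k* = 8.37

At the steady state, Δk = 0, so s·k^α = (n + δ)·k.
Rearranging, k^(1−α) = s / (n + δ).
k^0.6 = 0.39 / (0.006 + 0.103) = 0.39 / 0.109 = 3.5780
k* = 3.5780^(1/0.6) ≈ 8.3702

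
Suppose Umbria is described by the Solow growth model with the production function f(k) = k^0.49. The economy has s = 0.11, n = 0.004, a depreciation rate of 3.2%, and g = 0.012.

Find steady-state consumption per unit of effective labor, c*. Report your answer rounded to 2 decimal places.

At the steady state, Δk = 0, so s·k^α = (n + g + δ)·k.
Dividing both sides by k: k^(1−α) = s / (n + g + δ).
k^0.51 = 0.11 / (0.004 + 0.012 + 0.032) = 0.11 / 0.048 = 2.2917
k* = 2.2917^(1/0.51) ≈ 5.0838
y* = (k*)^α = 5.0838^0.49 ≈ 2.2184
c* = (1 − s)·y* = (1 − 0.11) × 2.2184 ≈ 1.9744

c* ≈ 1.97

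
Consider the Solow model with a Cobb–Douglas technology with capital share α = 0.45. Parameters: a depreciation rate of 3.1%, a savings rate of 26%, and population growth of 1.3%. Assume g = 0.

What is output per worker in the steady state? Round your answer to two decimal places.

At the steady state, Δk = 0, so s·k^α = (n + δ)·k.
Rearranging, k^(1−α) = s / (n + δ).
k^0.55 = 0.26 / (0.013 + 0.031) = 0.26 / 0.044 = 5.9091
k* = 5.9091^(1/0.55) ≈ 25.2794
y* = (k*)^α = 25.2794^0.45 ≈ 4.2780

y* ≈ 4.28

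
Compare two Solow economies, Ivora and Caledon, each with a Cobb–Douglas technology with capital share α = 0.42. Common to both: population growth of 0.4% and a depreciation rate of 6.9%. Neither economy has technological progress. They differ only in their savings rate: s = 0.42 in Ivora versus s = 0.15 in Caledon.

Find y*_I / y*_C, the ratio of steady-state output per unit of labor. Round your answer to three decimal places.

ratio ≈ 2.108

Steady-state y* = [s/(n + δ)]^(α/(1−α)), so the ratio is [ (s_I/(n + δ)_I) / (s_C/(n + δ)_C) ]^0.7241.
s_I/(n + δ)_I = 0.42/0.073 = 5.7534; s_C/(n + δ)_C = 0.15/0.073 = 2.0548.
Ratio = (5.7534/2.0548)^0.7241 = 2.8000^0.7241 ≈ 2.1076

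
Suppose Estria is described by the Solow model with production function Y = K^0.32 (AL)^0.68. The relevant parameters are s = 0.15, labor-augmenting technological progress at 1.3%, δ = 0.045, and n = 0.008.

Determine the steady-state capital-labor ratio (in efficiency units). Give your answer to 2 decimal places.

k* ≈ 3.34

Steady state requires s·f(k) = (n + g + δ)·k, i.e. s·k^α = (n + g + δ)·k.
Rearranging, k^(1−α) = s / (n + g + δ).
k^0.68 = 0.15 / (0.008 + 0.013 + 0.045) = 0.15 / 0.066 = 2.2727
k* = 2.2727^(1/0.68) ≈ 3.3445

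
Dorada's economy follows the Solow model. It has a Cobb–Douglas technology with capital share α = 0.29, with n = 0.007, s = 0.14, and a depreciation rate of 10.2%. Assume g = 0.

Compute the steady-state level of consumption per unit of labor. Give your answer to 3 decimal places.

c* = 0.953

In steady state, investment equals break-even investment: s·k^α = (n + δ)·k.
Rearranging, k^(1−α) = s / (n + δ).
k^0.71 = 0.14 / (0.007 + 0.102) = 0.14 / 0.109 = 1.2844
k* = 1.2844^(1/0.71) ≈ 1.4227
y* = (k*)^α = 1.4227^0.29 ≈ 1.1077
c* = (1 − s)·y* = (1 − 0.14) × 1.1077 ≈ 0.9526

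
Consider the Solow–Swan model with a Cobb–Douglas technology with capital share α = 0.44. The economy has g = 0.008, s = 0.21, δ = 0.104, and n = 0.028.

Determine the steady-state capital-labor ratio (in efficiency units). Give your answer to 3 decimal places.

k* = 2.063

At the steady state, Δk = 0, so s·k^α = (n + g + δ)·k.
Rearranging, k^(1−α) = s / (n + g + δ).
k^0.56 = 0.21 / (0.028 + 0.008 + 0.104) = 0.21 / 0.140 = 1.5000
k* = 1.5000^(1/0.56) ≈ 2.0628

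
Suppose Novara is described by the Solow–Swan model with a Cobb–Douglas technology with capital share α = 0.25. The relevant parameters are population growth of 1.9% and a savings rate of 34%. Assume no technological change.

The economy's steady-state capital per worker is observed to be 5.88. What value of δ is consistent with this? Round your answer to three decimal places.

In steady state, investment equals break-even investment: s·k^α = (n + δ)·k.
So s / (n + δ) = (k*)^(1−α) = 5.88^0.75 = 3.7760.
Therefore n + δ = s / 3.7760 = 0.34 / 3.7760 = 0.0900, so δ = 0.0900 − 0.019 = 0.0710.

δ ≈ 0.071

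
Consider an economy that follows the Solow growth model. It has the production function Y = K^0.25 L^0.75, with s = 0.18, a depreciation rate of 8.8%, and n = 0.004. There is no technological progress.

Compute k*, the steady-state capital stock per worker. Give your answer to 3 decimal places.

k* ≈ 2.447

Steady state requires s·f(k) = (n + δ)·k, i.e. s·k^α = (n + δ)·k.
Dividing both sides by k: k^(1−α) = s / (n + δ).
k^0.75 = 0.18 / (0.004 + 0.088) = 0.18 / 0.092 = 1.9565
k* = 1.9565^(1/0.75) ≈ 2.4470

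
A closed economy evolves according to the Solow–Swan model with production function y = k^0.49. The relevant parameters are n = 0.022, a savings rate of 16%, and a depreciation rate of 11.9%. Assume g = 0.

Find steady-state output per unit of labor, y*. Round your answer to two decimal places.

y* ≈ 1.13

At the steady state, Δk = 0, so s·k^α = (n + δ)·k.
Dividing both sides by k: k^(1−α) = s / (n + δ).
k^0.51 = 0.16 / (0.022 + 0.119) = 0.16 / 0.141 = 1.1348
k* = 1.1348^(1/0.51) ≈ 1.2814
y* = (k*)^α = 1.2814^0.49 ≈ 1.1292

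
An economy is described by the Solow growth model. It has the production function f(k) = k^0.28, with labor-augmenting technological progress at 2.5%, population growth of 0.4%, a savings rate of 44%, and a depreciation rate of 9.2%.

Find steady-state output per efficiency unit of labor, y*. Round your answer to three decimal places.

y* ≈ 1.652

In steady state, investment equals break-even investment: s·k^α = (n + g + δ)·k.
Dividing both sides by k: k^(1−α) = s / (n + g + δ).
k^0.72 = 0.44 / (0.004 + 0.025 + 0.092) = 0.44 / 0.121 = 3.6364
k* = 3.6364^(1/0.72) ≈ 6.0077
y* = (k*)^α = 6.0077^0.28 ≈ 1.6521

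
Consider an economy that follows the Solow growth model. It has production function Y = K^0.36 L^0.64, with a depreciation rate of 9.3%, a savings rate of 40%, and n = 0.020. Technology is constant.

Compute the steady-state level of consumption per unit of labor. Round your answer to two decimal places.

c* = 1.22

Steady state requires s·f(k) = (n + δ)·k, i.e. s·k^α = (n + δ)·k.
Rearranging, k^(1−α) = s / (n + δ).
k^0.64 = 0.40 / (0.020 + 0.093) = 0.40 / 0.113 = 3.5398
k* = 3.5398^(1/0.64) ≈ 7.2074
y* = (k*)^α = 7.2074^0.36 ≈ 2.0361
c* = (1 − s)·y* = (1 − 0.40) × 2.0361 ≈ 1.2217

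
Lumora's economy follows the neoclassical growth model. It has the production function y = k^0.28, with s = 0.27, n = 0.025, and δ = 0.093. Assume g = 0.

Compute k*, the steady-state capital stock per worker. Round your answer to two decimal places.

At the steady state, Δk = 0, so s·k^α = (n + δ)·k.
Dividing both sides by k: k^(1−α) = s / (n + δ).
k^0.72 = 0.27 / (0.025 + 0.093) = 0.27 / 0.118 = 2.2881
k* = 2.2881^(1/0.72) ≈ 3.1570

k* = 3.16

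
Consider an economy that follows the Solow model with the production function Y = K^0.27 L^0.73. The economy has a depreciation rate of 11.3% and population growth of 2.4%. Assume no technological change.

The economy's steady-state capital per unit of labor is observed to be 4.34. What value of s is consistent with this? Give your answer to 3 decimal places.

s ≈ 0.400

Steady state requires s·f(k) = (n + δ)·k, i.e. s·k^α = (n + δ)·k.
So s / (n + δ) = (k*)^(1−α) = 4.34^0.73 = 2.9199.
Therefore s = 2.9199 × (n + δ) = 2.9199 × 0.137 = 0.4000.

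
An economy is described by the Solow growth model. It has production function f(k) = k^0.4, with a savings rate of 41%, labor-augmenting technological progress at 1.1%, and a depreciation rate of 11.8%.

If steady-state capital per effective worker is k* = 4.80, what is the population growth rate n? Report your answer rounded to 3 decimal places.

n ≈ 0.031

At the steady state, Δk = 0, so s·k^α = (n + g + δ)·k.
So s / (n + g + δ) = (k*)^(1−α) = 4.80^0.6 = 2.5630.
Therefore n + g + δ = s / 2.5630 = 0.41 / 2.5630 = 0.1600, so n = 0.1600 − 0.129 = 0.0310.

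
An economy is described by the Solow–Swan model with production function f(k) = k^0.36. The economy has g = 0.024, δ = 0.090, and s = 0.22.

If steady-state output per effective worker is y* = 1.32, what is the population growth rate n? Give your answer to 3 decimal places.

Steady state requires s·f(k) = (n + g + δ)·k, i.e. s·k^α = (n + g + δ)·k.
Since y* = [s/(n + g + δ)]^(α/(1−α)), we have s/(n + g + δ) = (y*)^((1−α)/α) = 1.32^1.7778 = 1.6382.
Therefore n + g + δ = s / 1.6382 = 0.22 / 1.6382 = 0.1343, so n = 0.1343 − 0.114 = 0.0203.

n ≈ 0.020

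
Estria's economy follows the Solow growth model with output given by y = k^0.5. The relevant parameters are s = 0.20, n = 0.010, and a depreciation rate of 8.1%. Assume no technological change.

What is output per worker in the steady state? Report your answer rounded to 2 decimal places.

Steady state requires s·f(k) = (n + δ)·k, i.e. s·k^α = (n + δ)·k.
Dividing both sides by k: k^(1−α) = s / (n + δ).
k^0.5 = 0.20 / (0.010 + 0.081) = 0.20 / 0.091 = 2.1978
k* = 2.1978^(1/0.5) ≈ 4.8303
y* = (k*)^α = 4.8303^0.5 ≈ 2.1978

y* ≈ 2.20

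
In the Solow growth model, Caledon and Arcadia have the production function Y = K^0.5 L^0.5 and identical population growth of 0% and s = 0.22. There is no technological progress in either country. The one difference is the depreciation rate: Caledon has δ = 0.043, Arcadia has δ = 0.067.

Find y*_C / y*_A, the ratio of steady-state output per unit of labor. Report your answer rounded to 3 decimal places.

Steady-state y* = [s/(n + δ)]^(α/(1−α)), so the ratio is [ (s_C/(n + δ)_C) / (s_A/(n + δ)_A) ]^1.
s_C/(n + δ)_C = 0.22/0.043 = 5.1163; s_A/(n + δ)_A = 0.22/0.067 = 3.2836.
Ratio = (5.1163/3.2836)^1 = 1.5581^1 ≈ 1.5581

y*_C / y*_A ≈ 1.558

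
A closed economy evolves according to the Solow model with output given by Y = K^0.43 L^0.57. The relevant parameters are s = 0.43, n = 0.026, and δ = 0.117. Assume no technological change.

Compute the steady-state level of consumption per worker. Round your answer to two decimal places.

c* = 1.31

At the steady state, Δk = 0, so s·k^α = (n + δ)·k.
Rearranging, k^(1−α) = s / (n + δ).
k^0.57 = 0.43 / (0.026 + 0.117) = 0.43 / 0.143 = 3.0070
k* = 3.0070^(1/0.57) ≈ 6.8997
y* = (k*)^α = 6.8997^0.43 ≈ 2.2945
c* = (1 − s)·y* = (1 − 0.43) × 2.2945 ≈ 1.3079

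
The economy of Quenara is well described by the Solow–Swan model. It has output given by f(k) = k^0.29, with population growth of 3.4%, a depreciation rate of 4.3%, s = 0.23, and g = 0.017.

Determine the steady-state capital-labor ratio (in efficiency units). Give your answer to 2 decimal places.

At the steady state, Δk = 0, so s·k^α = (n + g + δ)·k.
Dividing both sides by k: k^(1−α) = s / (n + g + δ).
k^0.71 = 0.23 / (0.034 + 0.017 + 0.043) = 0.23 / 0.094 = 2.4468
k* = 2.4468^(1/0.71) ≈ 3.5263

k* ≈ 3.53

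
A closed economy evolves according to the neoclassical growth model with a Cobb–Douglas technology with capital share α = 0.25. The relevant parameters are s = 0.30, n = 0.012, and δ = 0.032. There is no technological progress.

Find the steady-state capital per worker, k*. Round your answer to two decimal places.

k* ≈ 12.93

Steady state requires s·f(k) = (n + δ)·k, i.e. s·k^α = (n + δ)·k.
Rearranging, k^(1−α) = s / (n + δ).
k^0.75 = 0.30 / (0.012 + 0.032) = 0.30 / 0.044 = 6.8182
k* = 6.8182^(1/0.75) ≈ 12.9288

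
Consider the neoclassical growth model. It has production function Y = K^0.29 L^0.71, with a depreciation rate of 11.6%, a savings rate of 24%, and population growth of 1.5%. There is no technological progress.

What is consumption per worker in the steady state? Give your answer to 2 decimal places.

c* ≈ 0.97

Steady state requires s·f(k) = (n + δ)·k, i.e. s·k^α = (n + δ)·k.
Dividing both sides by k: k^(1−α) = s / (n + δ).
k^0.71 = 0.24 / (0.015 + 0.116) = 0.24 / 0.131 = 1.8321
k* = 1.8321^(1/0.71) ≈ 2.3461
y* = (k*)^α = 2.3461^0.29 ≈ 1.2806
c* = (1 − s)·y* = (1 − 0.24) × 1.2806 ≈ 0.9733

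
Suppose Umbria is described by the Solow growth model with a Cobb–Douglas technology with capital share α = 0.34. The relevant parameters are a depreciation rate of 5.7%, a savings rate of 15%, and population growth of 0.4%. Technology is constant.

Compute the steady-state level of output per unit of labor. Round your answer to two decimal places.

y* = 1.59

In steady state, investment equals break-even investment: s·k^α = (n + δ)·k.
Rearranging, k^(1−α) = s / (n + δ).
k^0.66 = 0.15 / (0.004 + 0.057) = 0.15 / 0.061 = 2.4590
k* = 2.4590^(1/0.66) ≈ 3.9089
y* = (k*)^α = 3.9089^0.34 ≈ 1.5896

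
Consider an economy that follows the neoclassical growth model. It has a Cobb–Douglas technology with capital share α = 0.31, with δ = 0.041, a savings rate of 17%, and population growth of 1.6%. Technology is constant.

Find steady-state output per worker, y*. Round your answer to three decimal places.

y* = 1.634

In steady state, investment equals break-even investment: s·k^α = (n + δ)·k.
Rearranging, k^(1−α) = s / (n + δ).
k^0.69 = 0.17 / (0.016 + 0.041) = 0.17 / 0.057 = 2.9825
k* = 2.9825^(1/0.69) ≈ 4.8730
y* = (k*)^α = 4.8730^0.31 ≈ 1.6339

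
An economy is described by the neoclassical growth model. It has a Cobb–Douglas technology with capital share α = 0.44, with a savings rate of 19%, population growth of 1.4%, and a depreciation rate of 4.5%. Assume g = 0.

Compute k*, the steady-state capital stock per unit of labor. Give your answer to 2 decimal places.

k* = 8.07

At the steady state, Δk = 0, so s·k^α = (n + δ)·k.
Dividing both sides by k: k^(1−α) = s / (n + δ).
k^0.56 = 0.19 / (0.014 + 0.045) = 0.19 / 0.059 = 3.2203
k* = 3.2203^(1/0.56) ≈ 8.0716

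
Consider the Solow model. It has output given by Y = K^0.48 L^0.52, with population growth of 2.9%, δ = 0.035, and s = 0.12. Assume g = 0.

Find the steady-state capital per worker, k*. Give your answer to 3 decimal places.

k* = 3.350

Steady state requires s·f(k) = (n + δ)·k, i.e. s·k^α = (n + δ)·k.
Rearranging, k^(1−α) = s / (n + δ).
k^0.52 = 0.12 / (0.029 + 0.035) = 0.12 / 0.064 = 1.8750
k* = 1.8750^(1/0.52) ≈ 3.3497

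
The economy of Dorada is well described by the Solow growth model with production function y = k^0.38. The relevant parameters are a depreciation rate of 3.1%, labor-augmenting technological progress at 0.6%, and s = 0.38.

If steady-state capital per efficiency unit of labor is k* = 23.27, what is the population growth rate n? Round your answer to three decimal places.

n ≈ 0.017

Steady state requires s·f(k) = (n + g + δ)·k, i.e. s·k^α = (n + g + δ)·k.
So s / (n + g + δ) = (k*)^(1−α) = 23.27^0.62 = 7.0374.
Therefore n + g + δ = s / 7.0374 = 0.38 / 7.0374 = 0.0540, so n = 0.0540 − 0.037 = 0.0170.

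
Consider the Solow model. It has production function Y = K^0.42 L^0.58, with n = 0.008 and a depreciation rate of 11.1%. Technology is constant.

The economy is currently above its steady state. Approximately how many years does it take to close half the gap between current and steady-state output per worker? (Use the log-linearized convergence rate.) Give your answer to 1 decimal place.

Near the steady state the convergence rate is λ = (1 − α)(n + δ).
λ = (1 − 0.42) × 0.119 = 0.58 × 0.119 = 0.06902
Half-life = ln 2 / λ = 0.6931 / 0.06902 ≈ 10.04 years

about 10.0 years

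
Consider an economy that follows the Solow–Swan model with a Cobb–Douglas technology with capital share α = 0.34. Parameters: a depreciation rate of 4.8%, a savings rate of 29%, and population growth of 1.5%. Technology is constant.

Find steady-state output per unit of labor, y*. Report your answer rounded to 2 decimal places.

y* = 2.20

At the steady state, Δk = 0, so s·k^α = (n + δ)·k.
Dividing both sides by k: k^(1−α) = s / (n + δ).
k^0.66 = 0.29 / (0.015 + 0.048) = 0.29 / 0.063 = 4.6032
k* = 4.6032^(1/0.66) ≈ 10.1073
y* = (k*)^α = 10.1073^0.34 ≈ 2.1957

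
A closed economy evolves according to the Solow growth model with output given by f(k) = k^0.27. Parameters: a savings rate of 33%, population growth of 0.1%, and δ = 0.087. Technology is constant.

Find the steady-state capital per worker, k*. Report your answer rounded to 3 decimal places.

k* = 6.114

In steady state, investment equals break-even investment: s·k^α = (n + δ)·k.
Dividing both sides by k: k^(1−α) = s / (n + δ).
k^0.73 = 0.33 / (0.001 + 0.087) = 0.33 / 0.088 = 3.7500
k* = 3.7500^(1/0.73) ≈ 6.1143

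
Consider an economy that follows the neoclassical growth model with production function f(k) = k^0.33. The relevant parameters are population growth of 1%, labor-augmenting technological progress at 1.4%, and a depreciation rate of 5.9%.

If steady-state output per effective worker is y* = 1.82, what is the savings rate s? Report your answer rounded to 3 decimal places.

s ≈ 0.280

In steady state, investment equals break-even investment: s·k^α = (n + g + δ)·k.
Since y* = [s/(n + g + δ)]^(α/(1−α)), we have s/(n + g + δ) = (y*)^((1−α)/α) = 1.82^2.0303 = 3.3731.
Therefore s = 3.3731 × (n + g + δ) = 3.3731 × 0.083 = 0.2800.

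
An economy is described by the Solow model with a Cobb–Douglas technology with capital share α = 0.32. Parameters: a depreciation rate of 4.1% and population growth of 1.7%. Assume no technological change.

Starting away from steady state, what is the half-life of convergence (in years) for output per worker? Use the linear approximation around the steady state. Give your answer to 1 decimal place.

half-life ≈ 17.6 years

Near the steady state the convergence rate is λ = (1 − α)(n + δ).
λ = (1 − 0.32) × 0.058 = 0.68 × 0.058 = 0.03944
Half-life = ln 2 / λ = 0.6931 / 0.03944 ≈ 17.57 years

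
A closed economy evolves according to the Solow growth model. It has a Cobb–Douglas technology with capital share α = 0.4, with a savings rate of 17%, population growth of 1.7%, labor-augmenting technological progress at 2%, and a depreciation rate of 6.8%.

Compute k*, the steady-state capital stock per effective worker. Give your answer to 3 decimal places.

k* ≈ 2.232

At the steady state, Δk = 0, so s·k^α = (n + g + δ)·k.
Dividing both sides by k: k^(1−α) = s / (n + g + δ).
k^0.6 = 0.17 / (0.017 + 0.020 + 0.068) = 0.17 / 0.105 = 1.6190
k* = 1.6190^(1/0.6) ≈ 2.2323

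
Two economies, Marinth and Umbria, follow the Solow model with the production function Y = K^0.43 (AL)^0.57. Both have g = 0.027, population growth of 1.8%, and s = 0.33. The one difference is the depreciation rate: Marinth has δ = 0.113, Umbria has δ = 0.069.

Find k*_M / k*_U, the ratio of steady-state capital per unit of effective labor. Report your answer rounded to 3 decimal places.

ratio ≈ 0.564

Steady-state k* = [s/(n + g + δ)]^(1/(1−α)), so the ratio is [ (s_M/(n + g + δ)_M) / (s_U/(n + g + δ)_U) ]^1.7544.
s_M/(n + g + δ)_M = 0.33/0.158 = 2.0886; s_U/(n + g + δ)_U = 0.33/0.114 = 2.8947.
Ratio = (2.0886/2.8947)^1.7544 = 0.7215^1.7544 ≈ 0.5640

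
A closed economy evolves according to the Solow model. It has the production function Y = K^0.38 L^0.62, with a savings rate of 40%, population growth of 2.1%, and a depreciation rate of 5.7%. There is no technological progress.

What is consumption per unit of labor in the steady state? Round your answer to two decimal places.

c* ≈ 1.63

At the steady state, Δk = 0, so s·k^α = (n + δ)·k.
Rearranging, k^(1−α) = s / (n + δ).
k^0.62 = 0.40 / (0.021 + 0.057) = 0.40 / 0.078 = 5.1282
k* = 5.1282^(1/0.62) ≈ 13.9671
y* = (k*)^α = 13.9671^0.38 ≈ 2.7236
c* = (1 − s)·y* = (1 − 0.40) × 2.7236 ≈ 1.6342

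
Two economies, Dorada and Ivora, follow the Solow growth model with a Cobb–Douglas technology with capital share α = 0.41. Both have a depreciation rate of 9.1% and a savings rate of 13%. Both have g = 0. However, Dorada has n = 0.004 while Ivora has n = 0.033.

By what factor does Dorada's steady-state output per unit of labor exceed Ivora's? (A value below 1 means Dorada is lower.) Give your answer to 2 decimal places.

Steady-state y* = [s/(n + δ)]^(α/(1−α)), so the ratio is [ (s_D/(n + δ)_D) / (s_I/(n + δ)_I) ]^0.6949.
s_D/(n + δ)_D = 0.13/0.095 = 1.3684; s_I/(n + δ)_I = 0.13/0.124 = 1.0484.
Ratio = (1.3684/1.0484)^0.6949 = 1.3052^0.6949 ≈ 1.2033

ratio ≈ 1.20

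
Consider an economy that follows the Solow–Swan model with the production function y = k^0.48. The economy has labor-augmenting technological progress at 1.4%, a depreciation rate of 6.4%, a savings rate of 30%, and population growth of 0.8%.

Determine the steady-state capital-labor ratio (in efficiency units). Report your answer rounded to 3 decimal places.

At the steady state, Δk = 0, so s·k^α = (n + g + δ)·k.
Dividing both sides by k: k^(1−α) = s / (n + g + δ).
k^0.52 = 0.30 / (0.008 + 0.014 + 0.064) = 0.30 / 0.086 = 3.4884
k* = 3.4884^(1/0.52) ≈ 11.0538

k* ≈ 11.054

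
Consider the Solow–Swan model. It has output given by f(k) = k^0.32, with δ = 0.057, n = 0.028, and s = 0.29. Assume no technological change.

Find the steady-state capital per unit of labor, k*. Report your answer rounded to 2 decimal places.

k* ≈ 6.08

At the steady state, Δk = 0, so s·k^α = (n + δ)·k.
Dividing both sides by k: k^(1−α) = s / (n + δ).
k^0.68 = 0.29 / (0.028 + 0.057) = 0.29 / 0.085 = 3.4118
k* = 3.4118^(1/0.68) ≈ 6.0785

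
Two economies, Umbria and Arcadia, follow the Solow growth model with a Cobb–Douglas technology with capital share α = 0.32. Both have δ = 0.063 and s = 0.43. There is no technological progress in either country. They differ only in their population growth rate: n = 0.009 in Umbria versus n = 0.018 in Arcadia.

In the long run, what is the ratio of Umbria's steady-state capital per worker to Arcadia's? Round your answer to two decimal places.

ratio ≈ 1.19

Steady-state k* = [s/(n + δ)]^(1/(1−α)), so the ratio is [ (s_U/(n + δ)_U) / (s_A/(n + δ)_A) ]^1.4706.
s_U/(n + δ)_U = 0.43/0.072 = 5.9722; s_A/(n + δ)_A = 0.43/0.081 = 5.3086.
Ratio = (5.9722/5.3086)^1.4706 = 1.1250^1.4706 ≈ 1.1891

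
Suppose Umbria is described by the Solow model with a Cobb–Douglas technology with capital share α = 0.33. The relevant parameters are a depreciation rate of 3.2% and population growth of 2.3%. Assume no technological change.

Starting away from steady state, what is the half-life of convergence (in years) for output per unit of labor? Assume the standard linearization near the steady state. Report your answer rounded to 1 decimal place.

t_½ ≈ 18.8 years

Near the steady state the convergence rate is λ = (1 − α)(n + δ).
λ = (1 − 0.33) × 0.055 = 0.67 × 0.055 = 0.03685
Half-life = ln 2 / λ = 0.6931 / 0.03685 ≈ 18.81 years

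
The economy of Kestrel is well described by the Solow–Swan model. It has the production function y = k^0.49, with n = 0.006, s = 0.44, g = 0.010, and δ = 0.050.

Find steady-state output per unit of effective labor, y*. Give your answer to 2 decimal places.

Steady state requires s·f(k) = (n + g + δ)·k, i.e. s·k^α = (n + g + δ)·k.
Rearranging, k^(1−α) = s / (n + g + δ).
k^0.51 = 0.44 / (0.006 + 0.010 + 0.050) = 0.44 / 0.066 = 6.6667
k* = 6.6667^(1/0.51) ≈ 41.2583
y* = (k*)^α = 41.2583^0.49 ≈ 6.1887

y* ≈ 6.19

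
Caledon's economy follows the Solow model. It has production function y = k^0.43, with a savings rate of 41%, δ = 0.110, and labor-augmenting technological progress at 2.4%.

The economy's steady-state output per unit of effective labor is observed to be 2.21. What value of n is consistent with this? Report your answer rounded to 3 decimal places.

n ≈ 0.009

Steady state requires s·f(k) = (n + g + δ)·k, i.e. s·k^α = (n + g + δ)·k.
Since y* = [s/(n + g + δ)]^(α/(1−α)), we have s/(n + g + δ) = (y*)^((1−α)/α) = 2.21^1.3256 = 2.8611.
Therefore n + g + δ = s / 2.8611 = 0.41 / 2.8611 = 0.1433, so n = 0.1433 − 0.134 = 0.0093.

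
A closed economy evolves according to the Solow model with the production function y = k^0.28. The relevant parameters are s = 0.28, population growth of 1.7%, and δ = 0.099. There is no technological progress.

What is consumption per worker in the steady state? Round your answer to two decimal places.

In steady state, investment equals break-even investment: s·k^α = (n + δ)·k.
Dividing both sides by k: k^(1−α) = s / (n + δ).
k^0.72 = 0.28 / (0.017 + 0.099) = 0.28 / 0.116 = 2.4138
k* = 2.4138^(1/0.72) ≈ 3.4004
y* = (k*)^α = 3.4004^0.28 ≈ 1.4087
c* = (1 − s)·y* = (1 − 0.28) × 1.4087 ≈ 1.0143

c* ≈ 1.01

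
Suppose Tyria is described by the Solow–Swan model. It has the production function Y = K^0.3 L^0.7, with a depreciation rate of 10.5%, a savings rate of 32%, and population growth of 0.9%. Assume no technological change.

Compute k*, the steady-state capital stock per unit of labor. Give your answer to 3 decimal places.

k* ≈ 4.369

At the steady state, Δk = 0, so s·k^α = (n + δ)·k.
Rearranging, k^(1−α) = s / (n + δ).
k^0.7 = 0.32 / (0.009 + 0.105) = 0.32 / 0.114 = 2.8070
k* = 2.8070^(1/0.7) ≈ 4.3686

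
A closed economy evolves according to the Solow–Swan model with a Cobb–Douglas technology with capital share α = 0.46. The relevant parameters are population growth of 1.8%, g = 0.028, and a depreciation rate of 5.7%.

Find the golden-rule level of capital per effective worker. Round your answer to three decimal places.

The golden rule sets f'(k) = n + g + δ, i.e. α·k^(α−1) = n + g + δ.
So k^(1−α) = α / (n + g + δ) = 0.46 / 0.103 = 4.4660.
k_gold = 4.4660^(1/0.54) ≈ 15.9791

k_gold ≈ 15.979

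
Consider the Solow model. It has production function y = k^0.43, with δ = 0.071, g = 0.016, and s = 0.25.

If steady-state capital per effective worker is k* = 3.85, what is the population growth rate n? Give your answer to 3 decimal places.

At the steady state, Δk = 0, so s·k^α = (n + g + δ)·k.
So s / (n + g + δ) = (k*)^(1−α) = 3.85^0.57 = 2.1563.
Therefore n + g + δ = s / 2.1563 = 0.25 / 2.1563 = 0.1159, so n = 0.1159 − 0.087 = 0.0289.

n ≈ 0.029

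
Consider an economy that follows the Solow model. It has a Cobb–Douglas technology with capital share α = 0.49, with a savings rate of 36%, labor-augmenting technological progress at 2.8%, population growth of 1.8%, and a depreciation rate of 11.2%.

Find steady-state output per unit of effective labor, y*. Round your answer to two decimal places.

In steady state, investment equals break-even investment: s·k^α = (n + g + δ)·k.
Dividing both sides by k: k^(1−α) = s / (n + g + δ).
k^0.51 = 0.36 / (0.018 + 0.028 + 0.112) = 0.36 / 0.158 = 2.2785
k* = 2.2785^(1/0.51) ≈ 5.0266
y* = (k*)^α = 5.0266^0.49 ≈ 2.2061

y* ≈ 2.21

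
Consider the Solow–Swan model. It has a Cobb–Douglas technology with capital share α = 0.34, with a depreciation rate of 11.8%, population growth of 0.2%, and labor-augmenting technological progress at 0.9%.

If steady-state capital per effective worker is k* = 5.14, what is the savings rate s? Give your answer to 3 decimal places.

s ≈ 0.380

In steady state, investment equals break-even investment: s·k^α = (n + g + δ)·k.
So s / (n + g + δ) = (k*)^(1−α) = 5.14^0.66 = 2.9460.
Therefore s = 2.9460 × (n + g + δ) = 2.9460 × 0.129 = 0.3800.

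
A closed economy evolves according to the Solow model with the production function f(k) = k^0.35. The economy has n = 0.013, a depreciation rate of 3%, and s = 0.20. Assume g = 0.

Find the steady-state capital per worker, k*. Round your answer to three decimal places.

k* ≈ 10.642

Steady state requires s·f(k) = (n + δ)·k, i.e. s·k^α = (n + δ)·k.
Dividing both sides by k: k^(1−α) = s / (n + δ).
k^0.65 = 0.20 / (0.013 + 0.030) = 0.20 / 0.043 = 4.6512
k* = 4.6512^(1/0.65) ≈ 10.6420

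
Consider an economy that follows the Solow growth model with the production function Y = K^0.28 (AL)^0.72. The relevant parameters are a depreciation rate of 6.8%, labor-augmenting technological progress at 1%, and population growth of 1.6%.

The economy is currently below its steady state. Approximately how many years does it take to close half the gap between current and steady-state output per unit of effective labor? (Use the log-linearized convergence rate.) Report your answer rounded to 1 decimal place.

Near the steady state the convergence rate is λ = (1 − α)(n + g + δ).
λ = (1 − 0.28) × 0.094 = 0.72 × 0.094 = 0.06768
Half-life = ln 2 / λ = 0.6931 / 0.06768 ≈ 10.24 years

half-life ≈ 10.2 years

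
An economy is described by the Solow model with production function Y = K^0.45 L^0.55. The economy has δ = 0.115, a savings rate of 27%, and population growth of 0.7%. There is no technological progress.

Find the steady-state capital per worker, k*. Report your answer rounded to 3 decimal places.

k* = 4.239

Steady state requires s·f(k) = (n + δ)·k, i.e. s·k^α = (n + δ)·k.
Dividing both sides by k: k^(1−α) = s / (n + δ).
k^0.55 = 0.27 / (0.007 + 0.115) = 0.27 / 0.122 = 2.2131
k* = 2.2131^(1/0.55) ≈ 4.2391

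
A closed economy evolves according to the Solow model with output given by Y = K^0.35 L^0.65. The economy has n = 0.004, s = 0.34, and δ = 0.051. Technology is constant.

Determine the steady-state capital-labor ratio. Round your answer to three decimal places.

At the steady state, Δk = 0, so s·k^α = (n + δ)·k.
Dividing both sides by k: k^(1−α) = s / (n + δ).
k^0.65 = 0.34 / (0.004 + 0.051) = 0.34 / 0.055 = 6.1818
k* = 6.1818^(1/0.65) ≈ 16.4854

k* ≈ 16.485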